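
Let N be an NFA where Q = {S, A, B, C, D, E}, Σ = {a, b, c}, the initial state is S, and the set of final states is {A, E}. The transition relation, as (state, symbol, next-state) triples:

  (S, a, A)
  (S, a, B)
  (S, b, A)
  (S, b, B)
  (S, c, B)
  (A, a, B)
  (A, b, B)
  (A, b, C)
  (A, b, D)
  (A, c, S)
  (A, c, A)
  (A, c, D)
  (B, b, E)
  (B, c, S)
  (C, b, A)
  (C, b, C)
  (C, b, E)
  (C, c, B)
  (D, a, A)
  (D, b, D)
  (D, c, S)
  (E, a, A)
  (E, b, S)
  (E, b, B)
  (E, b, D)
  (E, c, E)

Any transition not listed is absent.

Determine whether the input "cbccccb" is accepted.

No

Start in {S}.
Read 'c': S→{B}; now {B}.
Read 'b': B→{E}; now {E}.
Read 'c': E→{E}; now {E}.
Read 'c': E→{E}; now {E}.
Read 'c': E→{E}; now {E}.
Read 'c': E→{E}; now {E}.
Read 'b': E→{S, B, D}; now {S, B, D}.
The final set {S, B, D} contains no accepting state.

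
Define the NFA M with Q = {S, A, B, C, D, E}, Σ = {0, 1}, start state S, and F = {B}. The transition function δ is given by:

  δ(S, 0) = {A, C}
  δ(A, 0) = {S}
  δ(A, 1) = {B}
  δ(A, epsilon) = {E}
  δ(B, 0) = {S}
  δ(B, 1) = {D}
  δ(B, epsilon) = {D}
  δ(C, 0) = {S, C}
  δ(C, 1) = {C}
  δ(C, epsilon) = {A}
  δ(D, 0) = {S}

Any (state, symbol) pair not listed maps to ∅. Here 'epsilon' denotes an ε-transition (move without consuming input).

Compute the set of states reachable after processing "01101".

{A, B, C, D, E}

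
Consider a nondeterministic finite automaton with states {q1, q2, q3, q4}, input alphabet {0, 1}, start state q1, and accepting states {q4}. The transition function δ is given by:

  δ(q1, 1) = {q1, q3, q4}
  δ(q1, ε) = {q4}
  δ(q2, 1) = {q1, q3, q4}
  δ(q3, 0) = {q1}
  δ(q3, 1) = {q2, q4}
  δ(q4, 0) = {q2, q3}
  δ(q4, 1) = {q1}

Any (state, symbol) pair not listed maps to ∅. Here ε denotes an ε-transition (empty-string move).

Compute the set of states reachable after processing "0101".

{q1, q2, q3, q4}

Start: ε-closure({q1}) = {q1, q4}.
Read '0': q1→∅, q4→{q2, q3}; now {q2, q3}.
Read '1': q2→{q1, q3, q4}, q3→{q2, q4}; now {q1, q2, q3, q4}.
Read '0': q1→∅, q2→∅, q3→{q1}, q4→{q2, q3}; union {q1, q2, q3}; ε-closure = {q1, q2, q3, q4}.
Read '1': q1→{q1, q3, q4}, q2→{q1, q3, q4}, q3→{q2, q4}, q4→{q1}; now {q1, q2, q3, q4}.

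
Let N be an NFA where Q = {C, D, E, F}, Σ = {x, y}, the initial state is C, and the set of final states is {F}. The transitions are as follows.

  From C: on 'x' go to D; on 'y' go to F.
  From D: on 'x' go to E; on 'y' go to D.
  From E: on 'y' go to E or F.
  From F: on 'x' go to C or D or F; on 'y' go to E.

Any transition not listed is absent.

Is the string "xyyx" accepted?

Start in {C}.
Read 'x': C→{D}; now {D}.
Read 'y': D→{D}; now {D}.
Read 'y': D→{D}; now {D}.
Read 'x': D→{E}; now {E}.
The final set {E} contains no accepting state.

No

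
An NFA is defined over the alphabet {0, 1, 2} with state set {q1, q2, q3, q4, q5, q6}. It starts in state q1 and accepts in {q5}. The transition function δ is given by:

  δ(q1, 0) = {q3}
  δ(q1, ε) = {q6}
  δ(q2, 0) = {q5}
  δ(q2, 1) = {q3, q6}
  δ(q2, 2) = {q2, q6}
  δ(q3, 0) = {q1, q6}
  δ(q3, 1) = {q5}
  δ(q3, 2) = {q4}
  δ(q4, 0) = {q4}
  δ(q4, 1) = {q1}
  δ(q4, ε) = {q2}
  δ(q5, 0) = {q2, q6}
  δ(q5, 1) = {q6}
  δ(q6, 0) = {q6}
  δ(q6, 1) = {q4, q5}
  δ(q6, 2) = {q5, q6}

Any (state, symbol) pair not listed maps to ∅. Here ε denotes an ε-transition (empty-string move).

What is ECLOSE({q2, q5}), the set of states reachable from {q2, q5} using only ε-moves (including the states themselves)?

{q2, q5}

Begin with {q2, q5}.
No ε-moves leave this set, so the closure equals the set itself.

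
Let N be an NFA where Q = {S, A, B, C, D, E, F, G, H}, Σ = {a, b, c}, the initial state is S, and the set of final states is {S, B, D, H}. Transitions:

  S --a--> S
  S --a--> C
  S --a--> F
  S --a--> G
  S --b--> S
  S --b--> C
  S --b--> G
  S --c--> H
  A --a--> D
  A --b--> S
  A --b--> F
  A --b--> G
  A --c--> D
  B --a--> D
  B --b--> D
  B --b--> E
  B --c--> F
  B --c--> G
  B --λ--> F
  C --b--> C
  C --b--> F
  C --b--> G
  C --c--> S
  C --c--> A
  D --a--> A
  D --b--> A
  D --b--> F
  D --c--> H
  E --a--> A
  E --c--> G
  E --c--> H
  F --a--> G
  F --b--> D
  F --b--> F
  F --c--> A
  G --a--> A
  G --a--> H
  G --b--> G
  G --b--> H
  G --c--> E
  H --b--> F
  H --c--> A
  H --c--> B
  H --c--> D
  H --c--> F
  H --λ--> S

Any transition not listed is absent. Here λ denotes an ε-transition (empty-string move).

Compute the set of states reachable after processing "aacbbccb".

{S, A, C, D, E, F, G, H}

Start in {S}.
Read 'a': S→{S, C, F, G}; now {S, C, F, G}.
Read 'a': S→{S, C, F, G}, C→∅, F→{G}, G→{A, H}; now {S, A, C, F, G, H}.
Read 'c': S→{H}, A→{D}, C→{S, A}, F→{A}, G→{E}, H→{A, B, D, F}; now {S, A, B, D, E, F, H}.
Read 'b': S→{S, C, G}, A→{S, F, G}, B→{D, E}, D→{A, F}, E→∅, F→{D, F}, H→{F}; now {S, A, C, D, E, F, G}.
Read 'b': S→{S, C, G}, A→{S, F, G}, C→{C, F, G}, D→{A, F}, E→∅, F→{D, F}, G→{G, H}; now {S, A, C, D, F, G, H}.
Read 'c': S→{H}, A→{D}, C→{S, A}, D→{H}, F→{A}, G→{E}, H→{A, B, D, F}; now {S, A, B, D, E, F, H}.
Read 'c': S→{H}, A→{D}, B→{F, G}, D→{H}, E→{G, H}, F→{A}, H→{A, B, D, F}; union {A, B, D, F, G, H}; ε-closure = {S, A, B, D, F, G, H}.
Read 'b': S→{S, C, G}, A→{S, F, G}, B→{D, E}, D→{A, F}, F→{D, F}, G→{G, H}, H→{F}; now {S, A, C, D, E, F, G, H}.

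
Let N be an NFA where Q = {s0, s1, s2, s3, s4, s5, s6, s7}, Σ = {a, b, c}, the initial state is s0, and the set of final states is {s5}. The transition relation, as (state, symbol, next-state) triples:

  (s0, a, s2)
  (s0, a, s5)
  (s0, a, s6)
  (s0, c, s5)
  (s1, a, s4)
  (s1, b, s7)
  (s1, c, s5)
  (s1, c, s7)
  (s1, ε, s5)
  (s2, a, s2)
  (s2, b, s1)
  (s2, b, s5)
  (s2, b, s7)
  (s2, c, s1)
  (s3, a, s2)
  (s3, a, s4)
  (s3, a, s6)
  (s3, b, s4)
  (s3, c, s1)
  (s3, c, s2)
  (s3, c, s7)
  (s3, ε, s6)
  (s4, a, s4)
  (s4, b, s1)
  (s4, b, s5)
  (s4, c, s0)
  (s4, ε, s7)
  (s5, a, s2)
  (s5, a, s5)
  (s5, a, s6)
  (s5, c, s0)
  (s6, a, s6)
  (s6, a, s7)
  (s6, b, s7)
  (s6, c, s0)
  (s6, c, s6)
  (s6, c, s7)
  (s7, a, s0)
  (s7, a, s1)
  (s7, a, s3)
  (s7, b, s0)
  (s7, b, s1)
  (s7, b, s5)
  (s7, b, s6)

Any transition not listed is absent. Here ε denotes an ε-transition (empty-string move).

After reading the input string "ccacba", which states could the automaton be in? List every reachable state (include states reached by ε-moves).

Start in {s0}.
Read 'c': s0→{s5}; now {s5}.
Read 'c': s5→{s0}; now {s0}.
Read 'a': s0→{s2, s5, s6}; now {s2, s5, s6}.
Read 'c': s2→{s1}, s5→{s0}, s6→{s0, s6, s7}; union {s0, s1, s6, s7}; ε-closure = {s0, s1, s5, s6, s7}.
Read 'b': s0→∅, s1→{s7}, s5→∅, s6→{s7}, s7→{s0, s1, s5, s6}; now {s0, s1, s5, s6, s7}.
Read 'a': s0→{s2, s5, s6}, s1→{s4}, s5→{s2, s5, s6}, s6→{s6, s7}, s7→{s0, s1, s3}; now {s0, s1, s2, s3, s4, s5, s6, s7}.

{s0, s1, s2, s3, s4, s5, s6, s7}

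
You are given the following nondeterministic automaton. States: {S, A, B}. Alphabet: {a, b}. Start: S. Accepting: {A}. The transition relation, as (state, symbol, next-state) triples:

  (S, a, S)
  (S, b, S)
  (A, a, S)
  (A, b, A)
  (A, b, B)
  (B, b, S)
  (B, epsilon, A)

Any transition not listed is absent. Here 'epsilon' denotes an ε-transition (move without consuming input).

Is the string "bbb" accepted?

Start in {S}.
Read 'b': S→{S}; now {S}.
Read 'b': S→{S}; now {S}.
Read 'b': S→{S}; now {S}.
The final set {S} contains no accepting state.

No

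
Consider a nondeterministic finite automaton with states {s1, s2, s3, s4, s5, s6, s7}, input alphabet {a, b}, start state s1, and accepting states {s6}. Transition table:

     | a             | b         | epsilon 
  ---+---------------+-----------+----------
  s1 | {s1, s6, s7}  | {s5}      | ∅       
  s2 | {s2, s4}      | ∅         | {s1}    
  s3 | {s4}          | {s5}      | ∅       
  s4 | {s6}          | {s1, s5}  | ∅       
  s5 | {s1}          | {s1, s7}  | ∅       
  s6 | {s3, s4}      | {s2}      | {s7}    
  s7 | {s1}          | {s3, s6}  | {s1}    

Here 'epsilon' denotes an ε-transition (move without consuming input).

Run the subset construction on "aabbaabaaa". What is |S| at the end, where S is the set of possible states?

Start in {s1}.
Read 'a': {s1} → {s1, s6, s7}.
Read 'a': {s1, s6, s7} → {s1, s3, s4, s6, s7}.
Read 'b': {s1, s3, s4, s6, s7} → {s1, s2, s3, s5, s6, s7}.
Read 'b': {s1, s2, s3, s5, s6, s7} → {s1, s2, s3, s5, s6, s7}.
Read 'a': {s1, s2, s3, s5, s6, s7} → {s1, s2, s3, s4, s6, s7}.
Read 'a': {s1, s2, s3, s4, s6, s7} → {s1, s2, s3, s4, s6, s7}.
Read 'b': {s1, s2, s3, s4, s6, s7} → {s1, s2, s3, s5, s6, s7}.
Read 'a': {s1, s2, s3, s5, s6, s7} → {s1, s2, s3, s4, s6, s7}.
Read 'a': {s1, s2, s3, s4, s6, s7} → {s1, s2, s3, s4, s6, s7}.
Read 'a': {s1, s2, s3, s4, s6, s7} → {s1, s2, s3, s4, s6, s7}.
That set has 6 states.

6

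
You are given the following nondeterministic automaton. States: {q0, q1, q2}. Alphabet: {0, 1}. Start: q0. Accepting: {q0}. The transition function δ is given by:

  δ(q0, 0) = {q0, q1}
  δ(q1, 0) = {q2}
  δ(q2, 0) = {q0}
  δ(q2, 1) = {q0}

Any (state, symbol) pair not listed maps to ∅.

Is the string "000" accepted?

Yes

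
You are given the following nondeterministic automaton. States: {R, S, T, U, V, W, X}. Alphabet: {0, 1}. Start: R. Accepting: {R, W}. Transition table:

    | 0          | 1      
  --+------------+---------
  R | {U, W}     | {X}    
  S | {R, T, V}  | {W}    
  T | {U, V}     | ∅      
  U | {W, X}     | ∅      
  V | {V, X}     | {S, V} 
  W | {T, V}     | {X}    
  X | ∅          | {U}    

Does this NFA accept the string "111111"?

No

Start in {R}.
Read '1': {R} → {X}.
Read '1': {X} → {U}.
Read '1': {U} → ∅.
The set is empty and remains empty for the remaining 3 symbols.
The final set ∅ contains no accepting state.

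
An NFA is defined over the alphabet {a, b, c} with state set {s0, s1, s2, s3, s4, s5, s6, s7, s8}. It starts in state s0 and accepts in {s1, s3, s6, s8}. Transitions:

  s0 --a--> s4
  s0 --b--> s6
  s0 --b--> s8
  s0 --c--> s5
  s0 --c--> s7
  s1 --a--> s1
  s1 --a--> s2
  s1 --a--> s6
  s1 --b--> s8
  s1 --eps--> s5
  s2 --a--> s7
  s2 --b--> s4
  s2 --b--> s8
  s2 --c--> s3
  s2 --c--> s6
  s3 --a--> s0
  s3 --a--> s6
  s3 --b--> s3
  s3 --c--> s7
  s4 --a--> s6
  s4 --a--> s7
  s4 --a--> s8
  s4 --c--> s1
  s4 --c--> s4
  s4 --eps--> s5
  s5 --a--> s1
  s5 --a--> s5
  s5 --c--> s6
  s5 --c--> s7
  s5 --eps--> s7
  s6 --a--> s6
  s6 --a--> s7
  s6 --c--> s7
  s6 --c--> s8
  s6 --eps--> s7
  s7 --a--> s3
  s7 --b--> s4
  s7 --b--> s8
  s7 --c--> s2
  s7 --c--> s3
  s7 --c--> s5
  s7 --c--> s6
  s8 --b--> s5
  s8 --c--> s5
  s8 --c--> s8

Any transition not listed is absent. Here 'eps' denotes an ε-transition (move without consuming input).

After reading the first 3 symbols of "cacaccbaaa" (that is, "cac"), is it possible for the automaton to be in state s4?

Start in {s0}.
Read 'c': {s0} → {s5, s7}.
Read 'a': {s5, s7} → {s1, s3, s5, s7}.
Read 'c': {s1, s3, s5, s7} → {s2, s3, s5, s6, s7}.
State s4 is not in {s2, s3, s5, s6, s7}.

No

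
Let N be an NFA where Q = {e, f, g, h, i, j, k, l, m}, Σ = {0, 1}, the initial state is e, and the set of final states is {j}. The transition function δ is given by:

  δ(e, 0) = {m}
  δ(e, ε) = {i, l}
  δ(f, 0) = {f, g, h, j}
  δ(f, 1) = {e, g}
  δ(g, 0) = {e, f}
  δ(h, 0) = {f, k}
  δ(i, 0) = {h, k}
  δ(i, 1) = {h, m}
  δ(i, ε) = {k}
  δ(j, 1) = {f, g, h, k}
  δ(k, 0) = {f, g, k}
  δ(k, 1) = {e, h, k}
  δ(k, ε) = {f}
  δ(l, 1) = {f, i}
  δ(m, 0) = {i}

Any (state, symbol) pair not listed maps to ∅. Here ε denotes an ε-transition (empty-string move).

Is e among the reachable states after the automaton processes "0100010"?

Start: ε-closure({e}) = {e, f, i, k, l}.
Read '0': {e, f, i, k, l} → {f, g, h, j, k, m}.
Read '1': {f, g, h, j, k, m} → {e, f, g, h, i, k, l}.
Read '0': {e, f, g, h, i, k, l} → {e, f, g, h, i, j, k, l, m}.
Read '0': {e, f, g, h, i, j, k, l, m} → {e, f, g, h, i, j, k, l, m}.
Read '0': {e, f, g, h, i, j, k, l, m} → {e, f, g, h, i, j, k, l, m}.
Read '1': {e, f, g, h, i, j, k, l, m} → {e, f, g, h, i, k, l, m}.
Read '0': {e, f, g, h, i, k, l, m} → {e, f, g, h, i, j, k, l, m}.
State e is in {e, f, g, h, i, j, k, l, m}.

Yes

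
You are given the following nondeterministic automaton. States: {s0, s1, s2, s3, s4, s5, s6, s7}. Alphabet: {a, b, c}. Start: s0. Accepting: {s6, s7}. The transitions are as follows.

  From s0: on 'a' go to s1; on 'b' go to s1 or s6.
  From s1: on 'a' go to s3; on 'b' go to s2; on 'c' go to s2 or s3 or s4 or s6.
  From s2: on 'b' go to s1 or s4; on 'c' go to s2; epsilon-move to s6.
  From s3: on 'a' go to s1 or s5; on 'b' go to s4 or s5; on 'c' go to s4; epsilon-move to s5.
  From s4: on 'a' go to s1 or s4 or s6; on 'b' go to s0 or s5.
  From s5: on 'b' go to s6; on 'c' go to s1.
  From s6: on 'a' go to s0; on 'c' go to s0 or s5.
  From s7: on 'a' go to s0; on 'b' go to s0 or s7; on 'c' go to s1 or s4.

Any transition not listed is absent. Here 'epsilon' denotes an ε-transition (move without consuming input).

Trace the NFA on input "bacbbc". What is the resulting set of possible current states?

{s0, s2, s3, s4, s5, s6}

Start in {s0}.
Read 'b': s0→{s1, s6}; now {s1, s6}.
Read 'a': s1→{s3}, s6→{s0}; union {s0, s3}; ε-closure = {s0, s3, s5}.
Read 'c': s0→∅, s3→{s4}, s5→{s1}; now {s1, s4}.
Read 'b': s1→{s2}, s4→{s0, s5}; union {s0, s2, s5}; ε-closure = {s0, s2, s5, s6}.
Read 'b': s0→{s1, s6}, s2→{s1, s4}, s5→{s6}, s6→∅; now {s1, s4, s6}.
Read 'c': s1→{s2, s3, s4, s6}, s4→∅, s6→{s0, s5}; now {s0, s2, s3, s4, s5, s6}.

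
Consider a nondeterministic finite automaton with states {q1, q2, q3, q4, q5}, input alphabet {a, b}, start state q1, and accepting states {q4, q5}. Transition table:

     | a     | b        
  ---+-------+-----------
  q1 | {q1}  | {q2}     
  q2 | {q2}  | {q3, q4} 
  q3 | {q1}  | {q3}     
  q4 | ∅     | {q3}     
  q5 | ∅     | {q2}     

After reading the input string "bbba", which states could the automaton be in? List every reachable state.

{q1}

Start in {q1}.
Read 'b': {q1} → {q2}.
Read 'b': {q2} → {q3, q4}.
Read 'b': {q3, q4} → {q3}.
Read 'a': {q3} → {q1}.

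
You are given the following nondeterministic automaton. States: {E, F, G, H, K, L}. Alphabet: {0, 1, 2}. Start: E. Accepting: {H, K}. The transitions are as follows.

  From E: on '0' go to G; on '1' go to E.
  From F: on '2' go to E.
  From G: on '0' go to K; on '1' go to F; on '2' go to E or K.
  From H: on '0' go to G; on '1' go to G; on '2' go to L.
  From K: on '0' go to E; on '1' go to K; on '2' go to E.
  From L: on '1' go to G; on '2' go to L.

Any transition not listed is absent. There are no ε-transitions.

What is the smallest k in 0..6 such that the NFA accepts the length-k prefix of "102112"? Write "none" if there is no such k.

3

Start in {E}.
Read '1': E→{E}; now {E}.
Read '0': E→{G}; now {G}.
Read '2': G→{E, K}; now {E, K}.
None of the earlier sets intersect F, but {E, K} does.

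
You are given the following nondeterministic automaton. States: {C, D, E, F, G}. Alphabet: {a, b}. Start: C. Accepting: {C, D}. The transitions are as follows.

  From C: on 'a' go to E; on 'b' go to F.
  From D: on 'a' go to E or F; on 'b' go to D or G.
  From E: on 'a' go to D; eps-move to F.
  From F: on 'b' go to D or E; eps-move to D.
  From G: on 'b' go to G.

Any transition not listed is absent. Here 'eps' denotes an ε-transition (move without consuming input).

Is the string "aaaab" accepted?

Start in {C}.
Read 'a': C→{E}; union {E}; ε-closure = {D, E, F}.
Read 'a': D→{E, F}, E→{D}, F→∅; now {D, E, F}.
Read 'a': D→{E, F}, E→{D}, F→∅; now {D, E, F}.
Read 'a': D→{E, F}, E→{D}, F→∅; now {D, E, F}.
Read 'b': D→{D, G}, E→∅, F→{D, E}; union {D, E, G}; ε-closure = {D, E, F, G}.
The final set {D, E, F, G} contains the accepting state D.

Yes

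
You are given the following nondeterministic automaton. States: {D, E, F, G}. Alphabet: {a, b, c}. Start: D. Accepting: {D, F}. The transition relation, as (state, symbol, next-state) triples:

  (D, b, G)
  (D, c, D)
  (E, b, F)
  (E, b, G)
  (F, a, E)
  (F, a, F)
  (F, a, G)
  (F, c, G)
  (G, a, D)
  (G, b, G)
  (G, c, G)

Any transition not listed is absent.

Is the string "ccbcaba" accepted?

Yes

Start in {D}.
Read 'c': {D} → {D}.
Read 'c': {D} → {D}.
Read 'b': {D} → {G}.
Read 'c': {G} → {G}.
Read 'a': {G} → {D}.
Read 'b': {D} → {G}.
Read 'a': {G} → {D}.
The final set {D} contains the accepting state D.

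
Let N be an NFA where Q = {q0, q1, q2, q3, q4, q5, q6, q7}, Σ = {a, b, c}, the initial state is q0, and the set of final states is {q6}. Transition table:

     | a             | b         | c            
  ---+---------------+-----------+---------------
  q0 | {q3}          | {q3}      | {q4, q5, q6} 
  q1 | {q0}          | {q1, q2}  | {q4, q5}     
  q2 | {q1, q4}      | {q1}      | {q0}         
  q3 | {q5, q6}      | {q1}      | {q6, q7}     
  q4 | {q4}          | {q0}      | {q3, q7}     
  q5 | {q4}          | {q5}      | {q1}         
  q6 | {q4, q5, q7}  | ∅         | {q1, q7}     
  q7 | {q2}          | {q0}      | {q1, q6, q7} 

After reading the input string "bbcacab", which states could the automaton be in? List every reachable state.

Start in {q0}.
Read 'b': q0→{q3}; now {q3}.
Read 'b': q3→{q1}; now {q1}.
Read 'c': q1→{q4, q5}; now {q4, q5}.
Read 'a': q4→{q4}, q5→{q4}; now {q4}.
Read 'c': q4→{q3, q7}; now {q3, q7}.
Read 'a': q3→{q5, q6}, q7→{q2}; now {q2, q5, q6}.
Read 'b': q2→{q1}, q5→{q5}, q6→∅; now {q1, q5}.

{q1, q5}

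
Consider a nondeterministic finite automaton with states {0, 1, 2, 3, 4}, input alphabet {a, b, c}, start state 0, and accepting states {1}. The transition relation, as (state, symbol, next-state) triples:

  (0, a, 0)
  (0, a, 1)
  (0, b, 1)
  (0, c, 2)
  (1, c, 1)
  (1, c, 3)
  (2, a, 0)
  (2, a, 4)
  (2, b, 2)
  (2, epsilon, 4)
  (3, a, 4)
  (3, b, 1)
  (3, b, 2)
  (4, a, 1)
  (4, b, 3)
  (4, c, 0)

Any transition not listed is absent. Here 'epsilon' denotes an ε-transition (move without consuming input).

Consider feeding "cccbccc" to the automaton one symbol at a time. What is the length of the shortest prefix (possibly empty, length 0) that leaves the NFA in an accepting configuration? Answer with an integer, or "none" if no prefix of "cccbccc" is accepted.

Start in {0}.
Read 'c': 0→{2}; union {2}; ε-closure = {2, 4}.
Read 'c': 2→∅, 4→{0}; now {0}.
Read 'c': 0→{2}; union {2}; ε-closure = {2, 4}.
Read 'b': 2→{2}, 4→{3}; union {2, 3}; ε-closure = {2, 3, 4}.
Read 'c': 2→∅, 3→∅, 4→{0}; now {0}.
Read 'c': 0→{2}; union {2}; ε-closure = {2, 4}.
Read 'c': 2→∅, 4→{0}; now {0}.
No reachable set along the way intersects F.

none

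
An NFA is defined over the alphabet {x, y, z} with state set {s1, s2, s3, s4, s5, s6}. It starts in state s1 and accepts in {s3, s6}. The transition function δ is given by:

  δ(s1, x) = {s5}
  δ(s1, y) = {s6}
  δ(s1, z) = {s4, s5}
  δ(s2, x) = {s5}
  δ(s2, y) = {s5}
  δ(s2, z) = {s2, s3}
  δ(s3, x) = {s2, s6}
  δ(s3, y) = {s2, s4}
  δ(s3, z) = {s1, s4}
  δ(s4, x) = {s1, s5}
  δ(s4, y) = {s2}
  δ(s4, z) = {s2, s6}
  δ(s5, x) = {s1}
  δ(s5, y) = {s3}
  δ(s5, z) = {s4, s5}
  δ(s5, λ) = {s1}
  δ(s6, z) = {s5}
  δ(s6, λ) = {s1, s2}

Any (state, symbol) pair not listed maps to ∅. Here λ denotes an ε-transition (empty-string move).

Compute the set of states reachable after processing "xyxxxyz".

{s1, s2, s3, s4, s5}

Start in {s1}.
Read 'x': s1→{s5}; union {s5}; ε-closure = {s1, s5}.
Read 'y': s1→{s6}, s5→{s3}; union {s3, s6}; ε-closure = {s1, s2, s3, s6}.
Read 'x': s1→{s5}, s2→{s5}, s3→{s2, s6}, s6→∅; union {s2, s5, s6}; ε-closure = {s1, s2, s5, s6}.
Read 'x': s1→{s5}, s2→{s5}, s5→{s1}, s6→∅; now {s1, s5}.
Read 'x': s1→{s5}, s5→{s1}; now {s1, s5}.
Read 'y': s1→{s6}, s5→{s3}; union {s3, s6}; ε-closure = {s1, s2, s3, s6}.
Read 'z': s1→{s4, s5}, s2→{s2, s3}, s3→{s1, s4}, s6→{s5}; now {s1, s2, s3, s4, s5}.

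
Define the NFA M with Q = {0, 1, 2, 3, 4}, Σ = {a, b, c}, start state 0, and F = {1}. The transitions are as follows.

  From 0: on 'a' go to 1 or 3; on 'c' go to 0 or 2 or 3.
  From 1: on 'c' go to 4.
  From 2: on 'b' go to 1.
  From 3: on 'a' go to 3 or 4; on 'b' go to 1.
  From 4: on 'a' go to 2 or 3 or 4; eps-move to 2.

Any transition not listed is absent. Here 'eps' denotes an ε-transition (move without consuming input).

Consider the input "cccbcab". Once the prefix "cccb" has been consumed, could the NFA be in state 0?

Start in {0}.
Read 'c': 0→{0, 2, 3}; now {0, 2, 3}.
Read 'c': 0→{0, 2, 3}, 2→∅, 3→∅; now {0, 2, 3}.
Read 'c': 0→{0, 2, 3}, 2→∅, 3→∅; now {0, 2, 3}.
Read 'b': 0→∅, 2→{1}, 3→{1}; now {1}.
State 0 is not in {1}.

No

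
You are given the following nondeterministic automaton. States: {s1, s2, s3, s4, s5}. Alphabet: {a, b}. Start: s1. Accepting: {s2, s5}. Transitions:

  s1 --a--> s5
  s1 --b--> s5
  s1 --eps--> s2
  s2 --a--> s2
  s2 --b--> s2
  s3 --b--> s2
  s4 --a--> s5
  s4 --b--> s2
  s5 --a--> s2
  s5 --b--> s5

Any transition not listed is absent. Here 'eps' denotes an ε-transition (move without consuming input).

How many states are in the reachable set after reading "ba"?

Start: ε-closure({s1}) = {s1, s2}.
Read 'b': s1→{s5}, s2→{s2}; now {s2, s5}.
Read 'a': s2→{s2}, s5→{s2}; now {s2}.
That set has 1 state.

1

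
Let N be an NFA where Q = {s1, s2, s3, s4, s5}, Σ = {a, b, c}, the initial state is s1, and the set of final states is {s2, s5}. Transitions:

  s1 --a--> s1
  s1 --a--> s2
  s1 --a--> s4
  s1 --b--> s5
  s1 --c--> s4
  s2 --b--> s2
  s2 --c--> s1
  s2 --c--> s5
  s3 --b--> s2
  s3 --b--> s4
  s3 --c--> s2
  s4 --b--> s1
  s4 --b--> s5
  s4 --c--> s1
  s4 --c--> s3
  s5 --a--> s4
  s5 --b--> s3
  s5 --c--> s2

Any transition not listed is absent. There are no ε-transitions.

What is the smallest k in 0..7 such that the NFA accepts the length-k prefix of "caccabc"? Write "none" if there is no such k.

none

Start in {s1}.
Read 'c': {s1} → {s4}.
Read 'a': {s4} → ∅.
The set is empty and remains empty for the remaining 5 symbols.
No reachable set along the way intersects F.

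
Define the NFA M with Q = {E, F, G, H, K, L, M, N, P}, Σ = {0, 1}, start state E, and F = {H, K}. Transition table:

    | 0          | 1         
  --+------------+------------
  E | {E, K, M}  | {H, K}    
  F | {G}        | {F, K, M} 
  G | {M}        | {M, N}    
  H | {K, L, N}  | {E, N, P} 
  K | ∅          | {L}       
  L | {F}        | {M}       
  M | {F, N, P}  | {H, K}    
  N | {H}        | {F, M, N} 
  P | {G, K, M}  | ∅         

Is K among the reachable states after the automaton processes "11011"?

Yes

Start in {E}.
Read '1': {E} → {H, K}.
Read '1': {H, K} → {E, L, N, P}.
Read '0': {E, L, N, P} → {E, F, G, H, K, M}.
Read '1': {E, F, G, H, K, M} → {E, F, H, K, L, M, N, P}.
Read '1': {E, F, H, K, L, M, N, P} → {E, F, H, K, L, M, N, P}.
State K is in {E, F, H, K, L, M, N, P}.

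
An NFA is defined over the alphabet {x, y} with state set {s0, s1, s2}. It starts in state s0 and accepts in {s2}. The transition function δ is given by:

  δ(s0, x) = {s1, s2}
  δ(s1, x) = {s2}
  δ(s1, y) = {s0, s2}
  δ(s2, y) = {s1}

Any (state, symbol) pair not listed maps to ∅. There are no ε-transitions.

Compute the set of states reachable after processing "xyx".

{s1, s2}

Start in {s0}.
Read 'x': s0→{s1, s2}; now {s1, s2}.
Read 'y': s1→{s0, s2}, s2→{s1}; now {s0, s1, s2}.
Read 'x': s0→{s1, s2}, s1→{s2}, s2→∅; now {s1, s2}.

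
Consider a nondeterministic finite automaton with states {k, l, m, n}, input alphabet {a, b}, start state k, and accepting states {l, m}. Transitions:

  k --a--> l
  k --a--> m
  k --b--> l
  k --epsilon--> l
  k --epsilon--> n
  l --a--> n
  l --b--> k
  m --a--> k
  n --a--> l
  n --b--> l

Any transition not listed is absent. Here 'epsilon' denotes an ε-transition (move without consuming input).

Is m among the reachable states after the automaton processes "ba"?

Start: ε-closure({k}) = {k, l, n}.
Read 'b': k→{l}, l→{k}, n→{l}; union {k, l}; ε-closure = {k, l, n}.
Read 'a': k→{l, m}, l→{n}, n→{l}; now {l, m, n}.
State m is in {l, m, n}.

Yes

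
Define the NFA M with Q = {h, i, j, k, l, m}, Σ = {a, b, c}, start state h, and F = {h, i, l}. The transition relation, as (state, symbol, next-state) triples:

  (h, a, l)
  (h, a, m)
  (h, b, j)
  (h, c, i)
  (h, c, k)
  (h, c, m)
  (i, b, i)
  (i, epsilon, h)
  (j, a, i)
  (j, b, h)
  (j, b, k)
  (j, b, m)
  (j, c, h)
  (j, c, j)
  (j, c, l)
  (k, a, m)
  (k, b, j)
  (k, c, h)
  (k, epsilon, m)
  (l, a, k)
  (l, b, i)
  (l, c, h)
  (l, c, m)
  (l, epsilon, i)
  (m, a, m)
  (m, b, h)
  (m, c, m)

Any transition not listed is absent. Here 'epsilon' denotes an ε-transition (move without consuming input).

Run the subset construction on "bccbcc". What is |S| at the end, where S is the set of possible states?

6

Start in {h}.
Read 'b': h→{j}; now {j}.
Read 'c': j→{h, j, l}; union {h, j, l}; ε-closure = {h, i, j, l}.
Read 'c': h→{i, k, m}, i→∅, j→{h, j, l}, l→{h, m}; now {h, i, j, k, l, m}.
Read 'b': h→{j}, i→{i}, j→{h, k, m}, k→{j}, l→{i}, m→{h}; now {h, i, j, k, m}.
Read 'c': h→{i, k, m}, i→∅, j→{h, j, l}, k→{h}, m→{m}; now {h, i, j, k, l, m}.
Read 'c': h→{i, k, m}, i→∅, j→{h, j, l}, k→{h}, l→{h, m}, m→{m}; now {h, i, j, k, l, m}.
That set has 6 states.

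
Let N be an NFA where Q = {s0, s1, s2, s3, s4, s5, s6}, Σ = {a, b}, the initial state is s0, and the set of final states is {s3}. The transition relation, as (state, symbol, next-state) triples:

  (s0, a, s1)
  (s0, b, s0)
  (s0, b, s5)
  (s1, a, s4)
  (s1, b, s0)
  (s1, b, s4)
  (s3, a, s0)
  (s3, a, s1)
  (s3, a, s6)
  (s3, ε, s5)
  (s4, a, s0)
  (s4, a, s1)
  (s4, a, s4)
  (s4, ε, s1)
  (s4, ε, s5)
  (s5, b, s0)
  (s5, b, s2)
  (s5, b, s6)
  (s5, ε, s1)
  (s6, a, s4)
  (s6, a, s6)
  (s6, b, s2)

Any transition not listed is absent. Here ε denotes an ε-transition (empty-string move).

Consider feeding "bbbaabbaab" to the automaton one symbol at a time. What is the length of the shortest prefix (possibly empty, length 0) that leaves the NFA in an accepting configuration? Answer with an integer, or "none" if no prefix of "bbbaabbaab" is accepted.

Start in {s0}.
Read 'b': s0→{s0, s5}; union {s0, s5}; ε-closure = {s0, s1, s5}.
Read 'b': s0→{s0, s5}, s1→{s0, s4}, s5→{s0, s2, s6}; union {s0, s2, s4, s5, s6}; ε-closure = {s0, s1, s2, s4, s5, s6}.
Read 'b': s0→{s0, s5}, s1→{s0, s4}, s2→∅, s4→∅, s5→{s0, s2, s6}, s6→{s2}; union {s0, s2, s4, s5, s6}; ε-closure = {s0, s1, s2, s4, s5, s6}.
Read 'a': s0→{s1}, s1→{s4}, s2→∅, s4→{s0, s1, s4}, s5→∅, s6→{s4, s6}; union {s0, s1, s4, s6}; ε-closure = {s0, s1, s4, s5, s6}.
Read 'a': s0→{s1}, s1→{s4}, s4→{s0, s1, s4}, s5→∅, s6→{s4, s6}; union {s0, s1, s4, s6}; ε-closure = {s0, s1, s4, s5, s6}.
Read 'b': s0→{s0, s5}, s1→{s0, s4}, s4→∅, s5→{s0, s2, s6}, s6→{s2}; union {s0, s2, s4, s5, s6}; ε-closure = {s0, s1, s2, s4, s5, s6}.
Read 'b': s0→{s0, s5}, s1→{s0, s4}, s2→∅, s4→∅, s5→{s0, s2, s6}, s6→{s2}; union {s0, s2, s4, s5, s6}; ε-closure = {s0, s1, s2, s4, s5, s6}.
Read 'a': s0→{s1}, s1→{s4}, s2→∅, s4→{s0, s1, s4}, s5→∅, s6→{s4, s6}; union {s0, s1, s4, s6}; ε-closure = {s0, s1, s4, s5, s6}.
Read 'a': s0→{s1}, s1→{s4}, s4→{s0, s1, s4}, s5→∅, s6→{s4, s6}; union {s0, s1, s4, s6}; ε-closure = {s0, s1, s4, s5, s6}.
Read 'b': s0→{s0, s5}, s1→{s0, s4}, s4→∅, s5→{s0, s2, s6}, s6→{s2}; union {s0, s2, s4, s5, s6}; ε-closure = {s0, s1, s2, s4, s5, s6}.
No reachable set along the way intersects F.

none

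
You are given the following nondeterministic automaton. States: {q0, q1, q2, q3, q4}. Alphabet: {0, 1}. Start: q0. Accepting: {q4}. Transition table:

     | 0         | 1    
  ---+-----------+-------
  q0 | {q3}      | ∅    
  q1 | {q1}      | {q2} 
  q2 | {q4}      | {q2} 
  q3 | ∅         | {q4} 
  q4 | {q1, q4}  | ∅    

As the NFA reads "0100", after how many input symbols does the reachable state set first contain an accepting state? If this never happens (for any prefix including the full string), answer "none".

Start in {q0}.
Read '0': q0→{q3}; now {q3}.
Read '1': q3→{q4}; now {q4}.
None of the earlier sets intersect F, but {q4} does.

2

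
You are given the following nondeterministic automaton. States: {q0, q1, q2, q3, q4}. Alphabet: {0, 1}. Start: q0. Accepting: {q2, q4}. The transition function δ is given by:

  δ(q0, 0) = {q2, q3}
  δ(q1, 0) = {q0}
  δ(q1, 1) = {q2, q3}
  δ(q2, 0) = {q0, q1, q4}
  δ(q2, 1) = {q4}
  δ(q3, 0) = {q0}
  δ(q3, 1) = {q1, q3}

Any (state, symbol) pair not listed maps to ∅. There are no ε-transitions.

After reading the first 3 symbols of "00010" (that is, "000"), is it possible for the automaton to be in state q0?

Yes

Start in {q0}.
Read '0': {q0} → {q2, q3}.
Read '0': {q2, q3} → {q0, q1, q4}.
Read '0': {q0, q1, q4} → {q0, q2, q3}.
State q0 is in {q0, q2, q3}.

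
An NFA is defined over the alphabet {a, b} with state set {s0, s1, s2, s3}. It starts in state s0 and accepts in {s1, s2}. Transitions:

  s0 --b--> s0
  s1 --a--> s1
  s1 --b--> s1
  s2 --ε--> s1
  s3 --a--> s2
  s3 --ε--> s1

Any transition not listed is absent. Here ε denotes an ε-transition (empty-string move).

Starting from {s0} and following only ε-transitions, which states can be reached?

Begin with {s0}.
No ε-moves leave this set, so the closure equals the set itself.

{s0}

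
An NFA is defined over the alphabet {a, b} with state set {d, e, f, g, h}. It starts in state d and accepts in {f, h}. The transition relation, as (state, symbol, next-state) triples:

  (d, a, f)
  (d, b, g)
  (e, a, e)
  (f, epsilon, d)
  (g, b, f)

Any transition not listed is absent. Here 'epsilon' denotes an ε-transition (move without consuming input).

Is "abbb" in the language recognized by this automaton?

Start in {d}.
Read 'a': {d} → {d, f}.
Read 'b': {d, f} → {g}.
Read 'b': {g} → {d, f}.
Read 'b': {d, f} → {g}.
The final set {g} contains no accepting state.

No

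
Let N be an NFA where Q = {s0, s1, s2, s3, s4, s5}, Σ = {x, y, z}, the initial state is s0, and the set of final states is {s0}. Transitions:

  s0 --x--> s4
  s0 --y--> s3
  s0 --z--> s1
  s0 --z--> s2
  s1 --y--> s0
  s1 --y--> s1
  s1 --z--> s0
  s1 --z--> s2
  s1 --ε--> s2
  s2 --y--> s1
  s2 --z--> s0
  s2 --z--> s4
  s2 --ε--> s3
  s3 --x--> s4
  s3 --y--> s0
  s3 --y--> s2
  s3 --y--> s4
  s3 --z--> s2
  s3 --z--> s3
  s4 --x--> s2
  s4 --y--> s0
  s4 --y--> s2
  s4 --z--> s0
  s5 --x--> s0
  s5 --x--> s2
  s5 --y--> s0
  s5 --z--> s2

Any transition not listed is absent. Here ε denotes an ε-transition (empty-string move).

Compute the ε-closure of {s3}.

{s3}

Begin with {s3}.
No ε-moves leave this set, so the closure equals the set itself.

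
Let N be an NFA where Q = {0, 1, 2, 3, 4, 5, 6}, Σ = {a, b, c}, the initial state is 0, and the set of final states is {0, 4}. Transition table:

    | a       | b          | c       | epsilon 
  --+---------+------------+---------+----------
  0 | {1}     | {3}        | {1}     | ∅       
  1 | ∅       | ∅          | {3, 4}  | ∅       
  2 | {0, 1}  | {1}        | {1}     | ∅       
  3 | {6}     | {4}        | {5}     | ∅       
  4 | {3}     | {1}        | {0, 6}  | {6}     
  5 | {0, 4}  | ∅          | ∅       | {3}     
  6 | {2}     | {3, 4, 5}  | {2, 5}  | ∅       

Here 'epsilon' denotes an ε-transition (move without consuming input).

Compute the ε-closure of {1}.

{1}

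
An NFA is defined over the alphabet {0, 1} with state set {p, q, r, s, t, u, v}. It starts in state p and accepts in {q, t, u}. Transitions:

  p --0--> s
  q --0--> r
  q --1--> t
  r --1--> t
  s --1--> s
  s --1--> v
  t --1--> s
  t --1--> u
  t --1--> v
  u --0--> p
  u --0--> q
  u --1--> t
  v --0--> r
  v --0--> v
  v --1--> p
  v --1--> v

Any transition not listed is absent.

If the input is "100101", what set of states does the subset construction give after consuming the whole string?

∅

Start in {p}.
Read '1': p→∅; now ∅.
The set is empty and remains empty for the remaining 5 symbols.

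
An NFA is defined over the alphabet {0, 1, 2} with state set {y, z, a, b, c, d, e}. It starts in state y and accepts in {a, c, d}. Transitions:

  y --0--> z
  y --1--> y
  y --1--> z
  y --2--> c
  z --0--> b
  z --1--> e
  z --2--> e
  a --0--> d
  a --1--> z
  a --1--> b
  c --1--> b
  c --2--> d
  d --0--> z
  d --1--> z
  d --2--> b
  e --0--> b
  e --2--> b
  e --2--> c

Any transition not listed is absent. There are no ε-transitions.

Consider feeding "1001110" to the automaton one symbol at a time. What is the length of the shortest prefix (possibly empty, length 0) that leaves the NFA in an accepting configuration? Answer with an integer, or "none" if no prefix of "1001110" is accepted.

none

Start in {y}.
Read '1': y→{y, z}; now {y, z}.
Read '0': y→{z}, z→{b}; now {z, b}.
Read '0': z→{b}, b→∅; now {b}.
Read '1': b→∅; now ∅.
The set is empty and remains empty for the remaining 3 symbols.
No reachable set along the way intersects F.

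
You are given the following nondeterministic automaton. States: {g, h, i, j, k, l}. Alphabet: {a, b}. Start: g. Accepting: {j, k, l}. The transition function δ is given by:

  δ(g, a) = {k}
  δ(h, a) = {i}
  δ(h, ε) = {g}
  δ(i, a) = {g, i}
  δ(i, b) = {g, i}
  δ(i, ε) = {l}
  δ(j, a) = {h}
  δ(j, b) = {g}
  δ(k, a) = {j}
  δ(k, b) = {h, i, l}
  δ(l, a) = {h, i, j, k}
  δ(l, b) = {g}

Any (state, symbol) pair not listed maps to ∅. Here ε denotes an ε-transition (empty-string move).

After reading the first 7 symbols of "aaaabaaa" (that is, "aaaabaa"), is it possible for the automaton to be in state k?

Start in {g}.
Read 'a': {g} → {k}.
Read 'a': {k} → {j}.
Read 'a': {j} → {g, h}.
Read 'a': {g, h} → {i, k, l}.
Read 'b': {i, k, l} → {g, h, i, l}.
Read 'a': {g, h, i, l} → {g, h, i, j, k, l}.
Read 'a': {g, h, i, j, k, l} → {g, h, i, j, k, l}.
State k is in {g, h, i, j, k, l}.

Yes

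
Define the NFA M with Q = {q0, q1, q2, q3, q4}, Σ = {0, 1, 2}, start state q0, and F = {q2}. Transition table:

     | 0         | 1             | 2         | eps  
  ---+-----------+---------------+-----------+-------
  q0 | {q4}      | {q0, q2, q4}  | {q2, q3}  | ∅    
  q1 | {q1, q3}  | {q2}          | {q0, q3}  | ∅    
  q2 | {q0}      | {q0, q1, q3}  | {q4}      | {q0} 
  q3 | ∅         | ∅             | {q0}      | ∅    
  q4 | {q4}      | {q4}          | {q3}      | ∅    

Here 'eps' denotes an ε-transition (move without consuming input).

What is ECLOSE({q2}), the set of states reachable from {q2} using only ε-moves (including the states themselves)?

{q0, q2}

Begin with {q2}.
ε-move q2 → q0; add q0.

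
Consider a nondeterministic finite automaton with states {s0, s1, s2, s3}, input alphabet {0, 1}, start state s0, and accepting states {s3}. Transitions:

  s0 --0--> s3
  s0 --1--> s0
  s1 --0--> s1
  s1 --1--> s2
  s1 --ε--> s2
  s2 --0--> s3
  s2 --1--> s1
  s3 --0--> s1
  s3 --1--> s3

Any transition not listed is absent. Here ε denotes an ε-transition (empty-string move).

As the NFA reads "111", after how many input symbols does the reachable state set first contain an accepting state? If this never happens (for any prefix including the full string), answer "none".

Start in {s0}.
Read '1': s0→{s0}; now {s0}.
Read '1': s0→{s0}; now {s0}.
Read '1': s0→{s0}; now {s0}.
No reachable set along the way intersects F.

none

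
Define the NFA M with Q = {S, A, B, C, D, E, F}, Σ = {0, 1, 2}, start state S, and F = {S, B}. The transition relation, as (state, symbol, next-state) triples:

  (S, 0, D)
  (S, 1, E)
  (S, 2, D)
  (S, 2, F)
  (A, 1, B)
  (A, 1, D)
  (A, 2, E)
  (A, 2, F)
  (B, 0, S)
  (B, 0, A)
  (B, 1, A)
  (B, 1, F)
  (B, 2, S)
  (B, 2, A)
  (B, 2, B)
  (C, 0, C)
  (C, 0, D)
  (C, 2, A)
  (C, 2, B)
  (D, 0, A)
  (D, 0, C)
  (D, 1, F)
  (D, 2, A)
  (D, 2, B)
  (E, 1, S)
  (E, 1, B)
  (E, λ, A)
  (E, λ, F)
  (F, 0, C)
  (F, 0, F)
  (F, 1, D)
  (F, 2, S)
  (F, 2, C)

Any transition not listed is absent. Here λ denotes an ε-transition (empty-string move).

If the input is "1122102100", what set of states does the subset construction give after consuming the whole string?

Start in {S}.
Read '1': {S} → {A, E, F}.
Read '1': {A, E, F} → {S, B, D}.
Read '2': {S, B, D} → {S, A, B, D, F}.
Read '2': {S, A, B, D, F} → {S, A, B, C, D, E, F}.
Read '1': {S, A, B, C, D, E, F} → {S, A, B, D, E, F}.
Read '0': {S, A, B, D, E, F} → {S, A, C, D, F}.
Read '2': {S, A, C, D, F} → {S, A, B, C, D, E, F}.
Read '1': {S, A, B, C, D, E, F} → {S, A, B, D, E, F}.
Read '0': {S, A, B, D, E, F} → {S, A, C, D, F}.
Read '0': {S, A, C, D, F} → {A, C, D, F}.

{A, C, D, F}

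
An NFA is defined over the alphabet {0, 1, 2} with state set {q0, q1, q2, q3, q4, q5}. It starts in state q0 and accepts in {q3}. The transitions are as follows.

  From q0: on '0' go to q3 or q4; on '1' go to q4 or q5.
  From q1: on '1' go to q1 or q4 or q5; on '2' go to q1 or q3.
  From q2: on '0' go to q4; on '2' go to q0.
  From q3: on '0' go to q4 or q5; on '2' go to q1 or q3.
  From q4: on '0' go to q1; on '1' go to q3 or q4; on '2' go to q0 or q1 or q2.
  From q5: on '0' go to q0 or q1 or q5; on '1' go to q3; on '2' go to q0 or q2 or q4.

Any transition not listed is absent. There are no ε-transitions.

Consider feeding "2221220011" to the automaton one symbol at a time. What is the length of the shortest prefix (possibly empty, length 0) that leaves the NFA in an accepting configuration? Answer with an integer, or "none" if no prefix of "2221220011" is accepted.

none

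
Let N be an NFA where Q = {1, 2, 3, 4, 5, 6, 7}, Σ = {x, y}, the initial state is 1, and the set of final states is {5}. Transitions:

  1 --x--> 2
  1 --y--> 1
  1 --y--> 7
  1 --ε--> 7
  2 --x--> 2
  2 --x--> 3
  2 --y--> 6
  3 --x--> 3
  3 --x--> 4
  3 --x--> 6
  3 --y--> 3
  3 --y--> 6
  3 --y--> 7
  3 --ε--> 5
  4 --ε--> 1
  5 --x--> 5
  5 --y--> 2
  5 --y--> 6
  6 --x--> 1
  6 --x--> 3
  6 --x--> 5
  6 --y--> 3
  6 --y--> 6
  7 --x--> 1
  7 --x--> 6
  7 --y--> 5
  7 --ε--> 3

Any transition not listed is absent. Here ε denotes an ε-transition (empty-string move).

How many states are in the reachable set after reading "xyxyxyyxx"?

7

Start: ε-closure({1}) = {1, 3, 5, 7}.
Read 'x': 1→{2}, 3→{3, 4, 6}, 5→{5}, 7→{1, 6}; union {1, 2, 3, 4, 5, 6}; ε-closure = {1, 2, 3, 4, 5, 6, 7}.
Read 'y': 1→{1, 7}, 2→{6}, 3→{3, 6, 7}, 4→∅, 5→{2, 6}, 6→{3, 6}, 7→{5}; now {1, 2, 3, 5, 6, 7}.
Read 'x': 1→{2}, 2→{2, 3}, 3→{3, 4, 6}, 5→{5}, 6→{1, 3, 5}, 7→{1, 6}; union {1, 2, 3, 4, 5, 6}; ε-closure = {1, 2, 3, 4, 5, 6, 7}.
Read 'y': 1→{1, 7}, 2→{6}, 3→{3, 6, 7}, 4→∅, 5→{2, 6}, 6→{3, 6}, 7→{5}; now {1, 2, 3, 5, 6, 7}.
Read 'x': 1→{2}, 2→{2, 3}, 3→{3, 4, 6}, 5→{5}, 6→{1, 3, 5}, 7→{1, 6}; union {1, 2, 3, 4, 5, 6}; ε-closure = {1, 2, 3, 4, 5, 6, 7}.
Read 'y': 1→{1, 7}, 2→{6}, 3→{3, 6, 7}, 4→∅, 5→{2, 6}, 6→{3, 6}, 7→{5}; now {1, 2, 3, 5, 6, 7}.
Read 'y': 1→{1, 7}, 2→{6}, 3→{3, 6, 7}, 5→{2, 6}, 6→{3, 6}, 7→{5}; now {1, 2, 3, 5, 6, 7}.
Read 'x': 1→{2}, 2→{2, 3}, 3→{3, 4, 6}, 5→{5}, 6→{1, 3, 5}, 7→{1, 6}; union {1, 2, 3, 4, 5, 6}; ε-closure = {1, 2, 3, 4, 5, 6, 7}.
Read 'x': 1→{2}, 2→{2, 3}, 3→{3, 4, 6}, 4→∅, 5→{5}, 6→{1, 3, 5}, 7→{1, 6}; union {1, 2, 3, 4, 5, 6}; ε-closure = {1, 2, 3, 4, 5, 6, 7}.
That set has 7 states.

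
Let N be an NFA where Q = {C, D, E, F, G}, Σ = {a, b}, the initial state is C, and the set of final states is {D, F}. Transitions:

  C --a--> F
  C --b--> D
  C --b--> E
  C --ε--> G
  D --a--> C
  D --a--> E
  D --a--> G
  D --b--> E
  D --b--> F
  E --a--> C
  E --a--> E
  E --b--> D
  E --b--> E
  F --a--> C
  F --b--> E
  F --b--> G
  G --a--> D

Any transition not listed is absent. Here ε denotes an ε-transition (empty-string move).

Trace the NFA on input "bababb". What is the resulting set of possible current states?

{D, E, F}

Start: ε-closure({C}) = {C, G}.
Read 'b': C→{D, E}, G→∅; now {D, E}.
Read 'a': D→{C, E, G}, E→{C, E}; now {C, E, G}.
Read 'b': C→{D, E}, E→{D, E}, G→∅; now {D, E}.
Read 'a': D→{C, E, G}, E→{C, E}; now {C, E, G}.
Read 'b': C→{D, E}, E→{D, E}, G→∅; now {D, E}.
Read 'b': D→{E, F}, E→{D, E}; now {D, E, F}.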